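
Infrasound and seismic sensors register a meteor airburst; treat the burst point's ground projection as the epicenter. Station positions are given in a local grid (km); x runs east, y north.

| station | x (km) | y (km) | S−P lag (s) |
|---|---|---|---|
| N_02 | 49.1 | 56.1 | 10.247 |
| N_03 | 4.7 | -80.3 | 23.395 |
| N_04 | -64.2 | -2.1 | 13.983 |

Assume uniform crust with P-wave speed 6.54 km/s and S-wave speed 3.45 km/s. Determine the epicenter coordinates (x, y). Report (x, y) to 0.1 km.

(-18.1, 89.0)

Distance from S−P lag: d = Δt · v_P v_S / (v_P − v_S) = Δt · (6.54·3.45)/(6.54−3.45) ≈ 7.3019·Δt.
So d_N_02 = 74.82, d_N_03 = 170.83, d_N_04 = 102.10 km.
Circle about each station: (x − 49.1)² + (y − 56.1)² = 74.82²; (x − 4.7)² + (y + 80.3)² = 170.83²; (x + 64.2)² + (y + 2.1)² = 102.10².
Subtracting pairs of circle equations eliminates x²+y² and gives linear equations (the radical axes):
-88.8 x − 272.8 y = -22672.70
-226.6 x − 116.4 y = -6258.35
Solving the 2×2 system: x ≈ -18.1, y ≈ 89.0 km.
Check against N_02 (with the unrounded x, y): √((x − 49.1)²+(y − 56.1)²) = 74.82 ≈ 74.82 km. ✓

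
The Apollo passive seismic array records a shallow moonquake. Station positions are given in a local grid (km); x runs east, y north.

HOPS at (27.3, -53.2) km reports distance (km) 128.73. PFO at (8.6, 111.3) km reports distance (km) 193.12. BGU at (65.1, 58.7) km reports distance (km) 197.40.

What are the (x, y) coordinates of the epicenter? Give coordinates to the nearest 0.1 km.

x ≈ -101.3 km, y ≈ -47.5 km

Circle about each station: (x − 27.3)² + (y + 53.2)² = 128.73²; (x − 8.6)² + (y − 111.3)² = 193.12²; (x − 65.1)² + (y − 58.7)² = 197.40².
Subtracting the HOPS equation from the PFO and BGU equations removes the quadratic terms:
-37.4 x + 329.0 y = -11837.80
75.6 x + 223.8 y = -18287.18
Solving the 2×2 system: x ≈ -101.3, y ≈ -47.5 km.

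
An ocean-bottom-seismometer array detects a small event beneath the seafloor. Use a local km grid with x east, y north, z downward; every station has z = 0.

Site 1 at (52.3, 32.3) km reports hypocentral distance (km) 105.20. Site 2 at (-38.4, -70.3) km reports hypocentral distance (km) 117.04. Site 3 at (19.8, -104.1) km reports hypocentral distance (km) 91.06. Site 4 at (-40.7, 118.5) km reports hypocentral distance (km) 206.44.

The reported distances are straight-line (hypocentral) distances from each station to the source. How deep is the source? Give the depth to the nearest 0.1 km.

63.6 km

Each station gives a sphere (x−x_i)² + (y−y_i)² + z² = d_i² (stations at z=0).
Subtracting the Site 1 sphere from Site 2 and Site 3: z² cancels, leaving linear equations in x and y:
-181.4 x − 205.2 y = 6.75
-65.0 x − 272.8 y = 10225.39
Solving: x ≈ 57.995, y ≈ -51.302 km (keep extra digits for the depth step; rounded: 58.0, -51.3).
Then from the Site 1 sphere: z² = 105.20² − (x − 52.3)² − (y − 32.3)² with x = 57.995, y = -51.302, so z ≈ 63.603 ≈ 63.6 km.
Check against Site 4 (with the unrounded solution): distance 206.44 ≈ 206.44 km. ✓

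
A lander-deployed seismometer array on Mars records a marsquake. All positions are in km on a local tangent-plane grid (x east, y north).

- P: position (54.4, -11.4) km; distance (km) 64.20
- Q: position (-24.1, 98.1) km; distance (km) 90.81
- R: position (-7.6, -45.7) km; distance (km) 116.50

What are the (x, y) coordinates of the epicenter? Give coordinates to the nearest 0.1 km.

Circle about each station: (x − 54.4)² + (y + 11.4)² = 64.20²; (x + 24.1)² + (y − 98.1)² = 90.81²; (x + 7.6)² + (y + 45.7)² = 116.50².
Subtracting pairs of circle equations eliminates x²+y² and gives linear equations (the radical axes):
-157.0 x + 219.0 y = 2990.28
-124.0 x − 68.6 y = -10393.68
Solving the 2×2 system: x ≈ 54.6, y ≈ 52.8 km.

54.6 km east, 52.8 km north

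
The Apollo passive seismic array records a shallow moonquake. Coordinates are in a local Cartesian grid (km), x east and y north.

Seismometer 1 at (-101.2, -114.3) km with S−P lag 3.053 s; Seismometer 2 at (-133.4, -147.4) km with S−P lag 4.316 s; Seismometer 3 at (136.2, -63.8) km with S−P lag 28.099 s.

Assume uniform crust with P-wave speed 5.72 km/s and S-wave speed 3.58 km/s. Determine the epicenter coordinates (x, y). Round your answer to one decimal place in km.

Distance from S−P lag: d = Δt · v_P v_S / (v_P − v_S) = Δt · (5.72·3.58)/(5.72−3.58) ≈ 9.5690·Δt.
So d_Seismometer 1 = 29.21, d_Seismometer 2 = 41.30, d_Seismometer 3 = 268.88 km.
Circle about each station: (x + 101.2)² + (y + 114.3)² = 29.21²; (x + 133.4)² + (y + 147.4)² = 41.30²; (x − 136.2)² + (y + 63.8)² = 268.88².
Subtracting the Seismometer 1 equation from the Seismometer 2 and Seismometer 3 equations removes the quadratic terms:
-64.4 x − 66.2 y = 15363.92
474.8 x + 101.0 y = -72128.28
Solving the 2×2 system: x ≈ -129.3, y ≈ -106.3 km.
Check against Seismometer 1 (with the unrounded x, y): √((x + 101.2)²+(y + 114.3)²) = 29.22 ≈ 29.21 km. ✓

-129.3 km east, -106.3 km north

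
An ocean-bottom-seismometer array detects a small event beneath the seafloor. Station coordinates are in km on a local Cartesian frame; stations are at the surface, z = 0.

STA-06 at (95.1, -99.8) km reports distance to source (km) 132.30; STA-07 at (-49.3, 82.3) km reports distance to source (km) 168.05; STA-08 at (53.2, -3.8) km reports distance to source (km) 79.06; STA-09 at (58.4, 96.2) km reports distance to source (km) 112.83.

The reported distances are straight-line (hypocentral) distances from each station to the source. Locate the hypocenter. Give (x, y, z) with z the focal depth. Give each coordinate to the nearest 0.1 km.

Each station gives a sphere (x−x_i)² + (y−y_i)² + z² = d_i² (stations at z=0).
Subtracting the STA-06 sphere from STA-07 and STA-08: z² cancels, leaving linear equations in x and y:
-288.8 x + 364.2 y = -20537.78
-83.8 x + 192.0 y = -4906.56
Solving: x ≈ 86.495, y ≈ 12.196 km (keep extra digits for the depth step; rounded: 86.5, 12.2).
Then from the STA-06 sphere: z² = 132.30² − (x − 95.1)² − (y + 99.8)² with x = 86.495, y = 12.196, so z ≈ 69.901 ≈ 69.9 km.

x ≈ 86.5 km, y ≈ 12.2 km, depth ≈ 69.9 km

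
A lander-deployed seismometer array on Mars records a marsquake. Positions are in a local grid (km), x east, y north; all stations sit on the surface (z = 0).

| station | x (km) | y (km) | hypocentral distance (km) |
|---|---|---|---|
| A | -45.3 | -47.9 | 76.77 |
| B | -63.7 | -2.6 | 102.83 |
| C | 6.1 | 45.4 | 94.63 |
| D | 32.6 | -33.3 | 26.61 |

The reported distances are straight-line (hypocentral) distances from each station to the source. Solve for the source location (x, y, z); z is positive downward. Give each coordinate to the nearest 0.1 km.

Each station gives a sphere (x−x_i)² + (y−y_i)² + z² = d_i² (stations at z=0).
Subtracting the A sphere from B and C: z² cancels, leaving linear equations in x and y:
-36.8 x + 90.6 y = -4962.43
102.8 x + 186.6 y = -5309.33
Solving: x ≈ 27.500, y ≈ -43.603 km (keep extra digits for the depth step; rounded: 27.5, -43.6).
Then from the A sphere: z² = 76.77² − (x + 45.3)² − (y + 47.9)² with x = 27.500, y = -43.603, so z ≈ 23.986 ≈ 24.0 km.
Check against D (with the unrounded solution): distance 26.60 ≈ 26.61 km. ✓

x ≈ 27.5 km, y ≈ -43.6 km, depth ≈ 24.0 km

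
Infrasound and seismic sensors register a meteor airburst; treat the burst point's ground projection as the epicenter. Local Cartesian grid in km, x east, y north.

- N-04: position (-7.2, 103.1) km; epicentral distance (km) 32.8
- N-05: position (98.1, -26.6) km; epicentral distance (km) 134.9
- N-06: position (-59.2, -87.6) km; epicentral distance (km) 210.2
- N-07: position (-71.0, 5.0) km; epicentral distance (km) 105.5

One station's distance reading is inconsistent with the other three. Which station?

N-06

Solve using three stations at a time. Using N-04, N-05, N-07 (subtract circle equations pairwise → linear system) gives (x, y) ≈ (8.6, 74.3).
Distances from that point to each station vs reported:
  N-04: calculated 32.8 vs reported 32.8 → residual 0.0 km
  N-05: calculated 134.9 vs reported 134.9 → residual 0.0 km
  N-06: calculated 175.5 vs reported 210.2 → residual 34.7 km
  N-07: calculated 105.5 vs reported 105.5 → residual 0.0 km
N-04, N-05, N-07 are mutually consistent (residuals ≈ 0); N-06 is off by 34.7 km.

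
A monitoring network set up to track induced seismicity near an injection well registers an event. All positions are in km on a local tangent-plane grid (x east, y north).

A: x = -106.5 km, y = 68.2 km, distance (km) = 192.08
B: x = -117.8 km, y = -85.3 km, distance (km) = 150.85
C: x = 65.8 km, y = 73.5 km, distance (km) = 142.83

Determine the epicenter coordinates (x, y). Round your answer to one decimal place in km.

x ≈ 31.7 km, y ≈ -65.2 km

Circle about each station: (x + 106.5)² + (y − 68.2)² = 192.08²; (x + 117.8)² + (y + 85.3)² = 150.85²; (x − 65.8)² + (y − 73.5)² = 142.83².
Subtracting the A equation from the B and C equations removes the quadratic terms:
-22.6 x − 307.0 y = 19298.44
344.6 x + 10.6 y = 10232.72
Solving the 2×2 system: x ≈ 31.7, y ≈ -65.2 km.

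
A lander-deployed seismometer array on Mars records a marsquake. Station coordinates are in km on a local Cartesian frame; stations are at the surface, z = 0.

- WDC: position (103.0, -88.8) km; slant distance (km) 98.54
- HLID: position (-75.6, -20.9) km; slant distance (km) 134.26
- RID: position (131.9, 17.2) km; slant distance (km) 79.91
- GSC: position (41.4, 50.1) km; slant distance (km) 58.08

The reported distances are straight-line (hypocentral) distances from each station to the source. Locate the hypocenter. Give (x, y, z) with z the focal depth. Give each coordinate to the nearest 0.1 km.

x ≈ 56.5 km, y ≈ -3.5 km, depth ≈ 16.5 km

Each station gives a sphere (x−x_i)² + (y−y_i)² + z² = d_i² (stations at z=0).
Subtracting the WDC sphere from HLID and RID: z² cancels, leaving linear equations in x and y:
-357.2 x + 135.8 y = -20657.89
57.8 x + 212.0 y = 2523.53
Solving: x ≈ 56.502, y ≈ -3.501 km (keep extra digits for the depth step; rounded: 56.5, -3.5).
Then from the WDC sphere: z² = 98.54² − (x − 103.0)² − (y + 88.8)² with x = 56.502, y = -3.501, so z ≈ 16.497 ≈ 16.5 km.
Check against GSC (with the unrounded solution): distance 58.08 ≈ 58.08 km. ✓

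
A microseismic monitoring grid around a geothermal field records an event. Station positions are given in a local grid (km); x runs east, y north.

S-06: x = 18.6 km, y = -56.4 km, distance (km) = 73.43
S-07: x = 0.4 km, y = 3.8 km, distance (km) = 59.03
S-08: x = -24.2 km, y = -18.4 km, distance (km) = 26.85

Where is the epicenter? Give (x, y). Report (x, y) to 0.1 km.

-49.2 km east, -28.2 km north

Circle about each station: (x − 18.6)² + (y + 56.4)² = 73.43²; (x − 0.4)² + (y − 3.8)² = 59.03²; (x + 24.2)² + (y + 18.4)² = 26.85².
Subtracting pairs of circle equations eliminates x²+y² and gives linear equations (the radical axes):
-36.4 x + 120.4 y = -1604.90
-85.6 x + 76.0 y = 2068.32
Solving the 2×2 system: x ≈ -49.2, y ≈ -28.2 km.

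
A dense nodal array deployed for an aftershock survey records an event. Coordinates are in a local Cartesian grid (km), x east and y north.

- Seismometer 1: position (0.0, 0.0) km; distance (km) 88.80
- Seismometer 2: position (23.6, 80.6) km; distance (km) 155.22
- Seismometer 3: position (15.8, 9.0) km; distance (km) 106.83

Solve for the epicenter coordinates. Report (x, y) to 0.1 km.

Circle about each station: x² + y² = 88.80²; (x − 23.6)² + (y − 80.6)² = 155.22²; (x − 15.8)² + (y − 9.0)² = 106.83².
Subtracting the Seismometer 1 equation from the Seismometer 2 and Seismometer 3 equations removes the quadratic terms:
47.2 x + 161.2 y = -9154.49
31.6 x + 18.0 y = -3196.57
Solving the 2×2 system: x ≈ -82.6, y ≈ -32.6 km.
Check against Seismometer 1 (with the unrounded x, y): √(x²+y²) = 88.79 ≈ 88.80 km. ✓

(-82.6, -32.6)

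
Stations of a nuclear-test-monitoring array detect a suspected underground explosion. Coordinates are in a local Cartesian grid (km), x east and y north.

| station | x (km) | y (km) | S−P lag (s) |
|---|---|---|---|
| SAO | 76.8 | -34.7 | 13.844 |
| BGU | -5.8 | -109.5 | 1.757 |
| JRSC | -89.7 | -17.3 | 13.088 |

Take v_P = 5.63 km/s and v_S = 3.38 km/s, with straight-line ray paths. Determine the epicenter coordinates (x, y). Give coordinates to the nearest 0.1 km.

Distance from S−P lag: d = Δt · v_P v_S / (v_P − v_S) = Δt · (5.63·3.38)/(5.63−3.38) ≈ 8.4575·Δt.
So d_SAO = 117.09, d_BGU = 14.86, d_JRSC = 110.69 km.
Circle about each station: (x − 76.8)² + (y + 34.7)² = 117.09²; (x + 5.8)² + (y + 109.5)² = 14.86²; (x + 89.7)² + (y + 17.3)² = 110.69².
Subtracting pairs of circle equations eliminates x²+y² and gives linear equations (the radical axes):
-165.2 x − 149.6 y = 18410.81
-333.0 x + 34.8 y = 2700.84
Solving the 2×2 system: x ≈ -18.8, y ≈ -102.3 km.
Check against SAO (with the unrounded x, y): √((x − 76.8)²+(y + 34.7)²) = 117.09 ≈ 117.09 km. ✓

(-18.8, -102.3)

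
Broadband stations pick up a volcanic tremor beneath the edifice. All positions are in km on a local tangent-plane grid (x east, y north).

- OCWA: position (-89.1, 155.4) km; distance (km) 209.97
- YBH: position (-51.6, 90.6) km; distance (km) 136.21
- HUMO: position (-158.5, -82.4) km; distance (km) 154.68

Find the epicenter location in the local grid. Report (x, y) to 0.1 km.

x ≈ -10.0 km, y ≈ -39.1 km

Circle about each station: (x + 89.1)² + (y − 155.4)² = 209.97²; (x + 51.6)² + (y − 90.6)² = 136.21²; (x + 158.5)² + (y + 82.4)² = 154.68².
Subtracting the OCWA equation from the YBH and HUMO equations removes the quadratic terms:
75.0 x − 129.6 y = 4317.19
-138.8 x − 475.6 y = 19985.54
Solving the 2×2 system: x ≈ -10.0, y ≈ -39.1 km.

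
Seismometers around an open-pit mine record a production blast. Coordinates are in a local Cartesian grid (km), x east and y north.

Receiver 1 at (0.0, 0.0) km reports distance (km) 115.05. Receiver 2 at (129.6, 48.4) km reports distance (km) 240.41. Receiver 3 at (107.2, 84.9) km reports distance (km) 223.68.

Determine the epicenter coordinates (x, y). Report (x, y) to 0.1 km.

x ≈ -110.3 km, y ≈ 32.7 km

Circle about each station: x² + y² = 115.05²; (x − 129.6)² + (y − 48.4)² = 240.41²; (x − 107.2)² + (y − 84.9)² = 223.68².
Subtracting the Receiver 1 equation from the Receiver 2 and Receiver 3 equations removes the quadratic terms:
259.2 x + 96.8 y = -25421.75
214.4 x + 169.8 y = -18096.39
Solving the 2×2 system: x ≈ -110.3, y ≈ 32.7 km.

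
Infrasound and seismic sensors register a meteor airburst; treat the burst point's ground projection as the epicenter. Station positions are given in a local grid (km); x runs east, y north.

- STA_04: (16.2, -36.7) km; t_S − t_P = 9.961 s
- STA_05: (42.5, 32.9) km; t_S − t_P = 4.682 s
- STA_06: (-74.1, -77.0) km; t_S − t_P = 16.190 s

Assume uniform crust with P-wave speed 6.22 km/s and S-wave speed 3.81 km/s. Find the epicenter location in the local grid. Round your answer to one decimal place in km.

(5.8, 60.7)

Distance from S−P lag: d = Δt · v_P v_S / (v_P − v_S) = Δt · (6.22·3.81)/(6.22−3.81) ≈ 9.8333·Δt.
So d_STA_04 = 97.95, d_STA_05 = 46.04, d_STA_06 = 159.20 km.
Circle about each station: (x − 16.2)² + (y + 36.7)² = 97.95²; (x − 42.5)² + (y − 32.9)² = 46.04²; (x + 74.1)² + (y + 77.0)² = 159.20².
Subtracting the STA_04 equation from the STA_05 and STA_06 equations removes the quadratic terms:
52.6 x + 139.2 y = 8753.85
-180.6 x − 80.6 y = -5939.96
Solving the 2×2 system: x ≈ 5.8, y ≈ 60.7 km.
Check against STA_04 (with the unrounded x, y): √((x − 16.2)²+(y + 36.7)²) = 97.95 ≈ 97.95 km. ✓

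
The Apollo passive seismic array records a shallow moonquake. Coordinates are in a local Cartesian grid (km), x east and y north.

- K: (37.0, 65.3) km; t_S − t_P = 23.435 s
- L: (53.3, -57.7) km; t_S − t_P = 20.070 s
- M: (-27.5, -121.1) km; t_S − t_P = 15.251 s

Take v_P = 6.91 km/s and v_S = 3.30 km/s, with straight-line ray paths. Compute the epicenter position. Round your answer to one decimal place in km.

-71.5 km east, -35.4 km north

Distance from S−P lag: d = Δt · v_P v_S / (v_P − v_S) = Δt · (6.91·3.30)/(6.91−3.30) ≈ 6.3166·Δt.
So d_K = 148.03, d_L = 126.77, d_M = 96.33 km.
Circle about each station: (x − 37.0)² + (y − 65.3)² = 148.03²; (x − 53.3)² + (y + 57.7)² = 126.77²; (x + 27.5)² + (y + 121.1)² = 96.33².
Subtracting pairs of circle equations eliminates x²+y² and gives linear equations (the radical axes):
32.6 x − 246.0 y = 6379.34
-129.0 x − 372.8 y = 22421.78
Solving the 2×2 system: x ≈ -71.5, y ≈ -35.4 km.
Check against K (with the unrounded x, y): √((x − 37.0)²+(y − 65.3)²) = 148.03 ≈ 148.03 km. ✓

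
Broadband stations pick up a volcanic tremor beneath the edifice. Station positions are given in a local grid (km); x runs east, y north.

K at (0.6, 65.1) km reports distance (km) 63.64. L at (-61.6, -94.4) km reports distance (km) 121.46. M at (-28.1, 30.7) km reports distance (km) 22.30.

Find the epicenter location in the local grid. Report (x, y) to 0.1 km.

Circle about each station: (x − 0.6)² + (y − 65.1)² = 63.64²; (x + 61.6)² + (y + 94.4)² = 121.46²; (x + 28.1)² + (y − 30.7)² = 22.30².
Subtracting the K equation from the L and M equations removes the quadratic terms:
-124.4 x − 319.0 y = -2234.93
-57.4 x − 68.8 y = 1046.49
Solving the 2×2 system: x ≈ -50.0, y ≈ 26.5 km.

(-50.0, 26.5)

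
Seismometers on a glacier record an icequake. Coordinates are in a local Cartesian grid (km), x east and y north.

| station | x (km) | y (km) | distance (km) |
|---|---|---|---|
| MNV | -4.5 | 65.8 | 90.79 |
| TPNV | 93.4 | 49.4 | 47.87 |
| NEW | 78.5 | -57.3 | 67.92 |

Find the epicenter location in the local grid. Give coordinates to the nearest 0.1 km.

Circle about each station: (x + 4.5)² + (y − 65.8)² = 90.79²; (x − 93.4)² + (y − 49.4)² = 47.87²; (x − 78.5)² + (y + 57.3)² = 67.92².
Subtracting the MNV equation from the TPNV and NEW equations removes the quadratic terms:
195.8 x − 32.8 y = 12765.32
166.0 x − 246.2 y = 8725.35
Solving the 2×2 system: x ≈ 66.8, y ≈ 9.6 km.
Check against MNV (with the unrounded x, y): √((x + 4.5)²+(y − 65.8)²) = 90.79 ≈ 90.79 km. ✓

66.8 km east, 9.6 km north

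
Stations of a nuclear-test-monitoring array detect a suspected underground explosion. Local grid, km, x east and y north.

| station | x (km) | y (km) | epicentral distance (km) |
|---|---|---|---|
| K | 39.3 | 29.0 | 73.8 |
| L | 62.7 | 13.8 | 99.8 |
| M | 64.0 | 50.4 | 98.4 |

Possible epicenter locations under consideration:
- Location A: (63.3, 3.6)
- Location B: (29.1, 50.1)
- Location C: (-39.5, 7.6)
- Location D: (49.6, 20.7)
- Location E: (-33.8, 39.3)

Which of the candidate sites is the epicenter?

For each candidate, compare |candidate − station| to the reported distance:
Location A: residuals K 38.9, L 89.6, M 51.6 → max 89.6 km
Location B: residuals K 50.4, L 50.3, M 63.5 → max 63.5 km
Location C: residuals K 7.9, L 2.6, M 13.6 → max 13.6 km
Location D: residuals K 60.6, L 85.0, M 65.4 → max 85.0 km
Location E: residuals K 0.0, L 0.0, M 0.0 → max 0.0 km
Only Location E has all residuals ≈ 0.

Location E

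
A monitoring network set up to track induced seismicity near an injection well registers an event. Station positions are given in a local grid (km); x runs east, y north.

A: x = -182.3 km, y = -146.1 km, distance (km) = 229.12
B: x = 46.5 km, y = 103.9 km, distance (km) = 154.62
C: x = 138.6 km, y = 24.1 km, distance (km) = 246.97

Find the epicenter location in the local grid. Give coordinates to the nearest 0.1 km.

(-104.2, 69.3)

Circle about each station: (x + 182.3)² + (y + 146.1)² = 229.12²; (x − 46.5)² + (y − 103.9)² = 154.62²; (x − 138.6)² + (y − 24.1)² = 246.97².
Subtracting the A equation from the B and C equations removes the quadratic terms:
457.6 x + 500.0 y = -13032.41
641.8 x + 340.4 y = -43285.94
Solving the 2×2 system: x ≈ -104.2, y ≈ 69.3 km.
Check against A (with the unrounded x, y): √((x + 182.3)²+(y + 146.1)²) = 229.12 ≈ 229.12 km. ✓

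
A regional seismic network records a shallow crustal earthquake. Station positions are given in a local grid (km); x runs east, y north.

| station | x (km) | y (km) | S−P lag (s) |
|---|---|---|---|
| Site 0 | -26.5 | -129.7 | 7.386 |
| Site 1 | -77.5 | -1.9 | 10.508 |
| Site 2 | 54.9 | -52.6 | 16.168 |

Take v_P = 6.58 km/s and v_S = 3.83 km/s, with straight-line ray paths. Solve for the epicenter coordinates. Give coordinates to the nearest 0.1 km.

Distance from S−P lag: d = Δt · v_P v_S / (v_P − v_S) = Δt · (6.58·3.83)/(6.58−3.83) ≈ 9.1641·Δt.
So d_Site 0 = 67.69, d_Site 1 = 96.30, d_Site 2 = 148.17 km.
Circle about each station: (x + 26.5)² + (y + 129.7)² = 67.69²; (x + 77.5)² + (y + 1.9)² = 96.30²; (x − 54.9)² + (y + 52.6)² = 148.17².
Subtracting pairs of circle equations eliminates x²+y² and gives linear equations (the radical axes):
-102.0 x + 255.6 y = -16206.23
162.8 x + 154.2 y = -29115.98
Solving the 2×2 system: x ≈ -86.2, y ≈ -97.8 km.
Check against Site 0 (with the unrounded x, y): √((x + 26.5)²+(y + 129.7)²) = 67.69 ≈ 67.69 km. ✓

(-86.2, -97.8)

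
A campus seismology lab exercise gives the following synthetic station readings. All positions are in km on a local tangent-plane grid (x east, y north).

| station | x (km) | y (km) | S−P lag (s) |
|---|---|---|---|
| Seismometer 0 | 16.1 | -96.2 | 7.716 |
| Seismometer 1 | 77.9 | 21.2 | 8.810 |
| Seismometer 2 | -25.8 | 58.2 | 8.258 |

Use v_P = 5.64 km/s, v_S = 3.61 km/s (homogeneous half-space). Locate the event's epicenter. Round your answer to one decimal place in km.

Distance from S−P lag: d = Δt · v_P v_S / (v_P − v_S) = Δt · (5.64·3.61)/(5.64−3.61) ≈ 10.0298·Δt.
So d_Seismometer 0 = 77.39, d_Seismometer 1 = 88.36, d_Seismometer 2 = 82.83 km.
Circle about each station: (x − 16.1)² + (y + 96.2)² = 77.39²; (x − 77.9)² + (y − 21.2)² = 88.36²; (x + 25.8)² + (y − 58.2)² = 82.83².
Subtracting pairs of circle equations eliminates x²+y² and gives linear equations (the radical axes):
123.6 x + 234.8 y = -4814.08
-83.8 x + 308.8 y = -6332.37
Solving the 2×2 system: x ≈ -0.0, y ≈ -20.5 km.
Check against Seismometer 0 (with the unrounded x, y): √((x − 16.1)²+(y + 96.2)²) = 77.39 ≈ 77.39 km. ✓

-0.0 km east, -20.5 km north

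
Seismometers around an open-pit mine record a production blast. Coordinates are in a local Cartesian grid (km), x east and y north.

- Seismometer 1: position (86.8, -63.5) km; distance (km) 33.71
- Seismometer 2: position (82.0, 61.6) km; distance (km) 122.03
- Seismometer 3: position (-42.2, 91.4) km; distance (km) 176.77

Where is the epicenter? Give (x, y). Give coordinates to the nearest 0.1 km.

(53.7, -57.1)

Circle about each station: (x − 86.8)² + (y + 63.5)² = 33.71²; (x − 82.0)² + (y − 61.6)² = 122.03²; (x + 42.2)² + (y − 91.4)² = 176.77².
Subtracting pairs of circle equations eliminates x²+y² and gives linear equations (the radical axes):
-9.6 x + 250.2 y = -14802.89
-258.0 x + 309.8 y = -31542.96
Solving the 2×2 system: x ≈ 53.7, y ≈ -57.1 km.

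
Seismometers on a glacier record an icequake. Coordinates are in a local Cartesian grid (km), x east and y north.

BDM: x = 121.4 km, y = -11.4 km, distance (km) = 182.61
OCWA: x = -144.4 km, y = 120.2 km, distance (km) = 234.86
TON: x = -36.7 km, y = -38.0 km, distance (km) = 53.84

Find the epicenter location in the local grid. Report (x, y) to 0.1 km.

x ≈ -42.7 km, y ≈ -91.5 km

Circle about each station: (x − 121.4)² + (y + 11.4)² = 182.61²; (x + 144.4)² + (y − 120.2)² = 234.86²; (x + 36.7)² + (y + 38.0)² = 53.84².
Subtracting the BDM equation from the OCWA and TON equations removes the quadratic terms:
-531.6 x + 263.2 y = -1381.33
-316.2 x − 53.2 y = 18370.64
Solving the 2×2 system: x ≈ -42.7, y ≈ -91.5 km.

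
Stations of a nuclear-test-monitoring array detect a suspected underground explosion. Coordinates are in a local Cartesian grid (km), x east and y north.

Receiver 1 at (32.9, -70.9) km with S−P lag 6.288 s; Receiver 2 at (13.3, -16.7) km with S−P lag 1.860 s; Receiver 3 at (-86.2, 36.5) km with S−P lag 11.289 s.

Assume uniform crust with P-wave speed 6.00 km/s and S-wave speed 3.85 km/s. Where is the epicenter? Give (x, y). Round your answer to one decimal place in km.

Distance from S−P lag: d = Δt · v_P v_S / (v_P − v_S) = Δt · (6.00·3.85)/(6.00−3.85) ≈ 10.7442·Δt.
So d_Receiver 1 = 67.56, d_Receiver 2 = 19.98, d_Receiver 3 = 121.29 km.
Circle about each station: (x − 32.9)² + (y + 70.9)² = 67.56²; (x − 13.3)² + (y + 16.7)² = 19.98²; (x + 86.2)² + (y − 36.5)² = 121.29².
Subtracting the Receiver 1 equation from the Receiver 2 and Receiver 3 equations removes the quadratic terms:
-39.2 x + 108.4 y = -1488.29
-238.2 x + 214.8 y = -7493.44
Solving the 2×2 system: x ≈ 28.3, y ≈ -3.5 km.

28.3 km east, -3.5 km north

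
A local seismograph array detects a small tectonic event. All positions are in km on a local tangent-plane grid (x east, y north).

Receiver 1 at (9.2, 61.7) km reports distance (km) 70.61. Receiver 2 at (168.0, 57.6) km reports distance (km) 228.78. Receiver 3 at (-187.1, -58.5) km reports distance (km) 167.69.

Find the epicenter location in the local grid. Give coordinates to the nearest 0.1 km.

-60.7 km east, 51.7 km north

Circle about each station: (x − 9.2)² + (y − 61.7)² = 70.61²; (x − 168.0)² + (y − 57.6)² = 228.78²; (x + 187.1)² + (y + 58.5)² = 167.69².
Subtracting the Receiver 1 equation from the Receiver 2 and Receiver 3 equations removes the quadratic terms:
317.6 x − 8.2 y = -19704.29
-392.6 x − 240.4 y = 11402.97
Solving the 2×2 system: x ≈ -60.7, y ≈ 51.7 km.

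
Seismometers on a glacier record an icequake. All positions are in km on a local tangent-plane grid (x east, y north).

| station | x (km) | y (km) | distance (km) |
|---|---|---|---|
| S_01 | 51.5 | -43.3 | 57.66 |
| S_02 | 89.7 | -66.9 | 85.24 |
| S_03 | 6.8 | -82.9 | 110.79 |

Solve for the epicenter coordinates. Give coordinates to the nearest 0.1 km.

(61.4, 13.5)

Circle about each station: (x − 51.5)² + (y + 43.3)² = 57.66²; (x − 89.7)² + (y + 66.9)² = 85.24²; (x − 6.8)² + (y + 82.9)² = 110.79².
Subtracting pairs of circle equations eliminates x²+y² and gives linear equations (the radical axes):
76.4 x − 47.2 y = 4053.38
-89.4 x − 79.2 y = -6558.24
Solving the 2×2 system: x ≈ 61.4, y ≈ 13.5 km.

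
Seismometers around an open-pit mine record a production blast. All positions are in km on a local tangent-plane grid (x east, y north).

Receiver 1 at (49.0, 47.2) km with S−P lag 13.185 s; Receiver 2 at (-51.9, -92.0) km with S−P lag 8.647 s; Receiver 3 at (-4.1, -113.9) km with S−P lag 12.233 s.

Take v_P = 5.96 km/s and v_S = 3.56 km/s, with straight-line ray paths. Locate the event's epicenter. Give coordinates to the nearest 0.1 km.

Distance from S−P lag: d = Δt · v_P v_S / (v_P − v_S) = Δt · (5.96·3.56)/(5.96−3.56) ≈ 8.8407·Δt.
So d_Receiver 1 = 116.56, d_Receiver 2 = 76.45, d_Receiver 3 = 108.15 km.
Circle about each station: (x − 49.0)² + (y − 47.2)² = 116.56²; (x + 51.9)² + (y + 92.0)² = 76.45²; (x + 4.1)² + (y + 113.9)² = 108.15².
Subtracting pairs of circle equations eliminates x²+y² and gives linear equations (the radical axes):
-201.8 x − 278.4 y = 14270.40
-106.2 x − 322.2 y = 10250.99
Solving the 2×2 system: x ≈ -49.2, y ≈ -15.6 km.

(-49.2, -15.6)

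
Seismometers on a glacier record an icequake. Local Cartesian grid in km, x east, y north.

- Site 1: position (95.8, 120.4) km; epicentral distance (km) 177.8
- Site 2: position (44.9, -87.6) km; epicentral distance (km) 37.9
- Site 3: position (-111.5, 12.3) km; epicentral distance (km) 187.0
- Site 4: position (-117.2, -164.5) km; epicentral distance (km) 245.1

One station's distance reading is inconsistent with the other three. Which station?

Site 4

Solve using three stations at a time. Using Site 1, Site 2, Site 3 (subtract circle equations pairwise → linear system) gives (x, y) ≈ (63.2, -54.4).
Distances from that point to each station vs reported:
  Site 1: calculated 177.8 vs reported 177.8 → residual 0.0 km
  Site 2: calculated 37.9 vs reported 37.9 → residual 0.0 km
  Site 3: calculated 187.0 vs reported 187.0 → residual 0.0 km
  Site 4: calculated 211.4 vs reported 245.1 → residual 33.7 km
Site 1, Site 2, Site 3 are mutually consistent (residuals ≈ 0); Site 4 is off by 33.7 km.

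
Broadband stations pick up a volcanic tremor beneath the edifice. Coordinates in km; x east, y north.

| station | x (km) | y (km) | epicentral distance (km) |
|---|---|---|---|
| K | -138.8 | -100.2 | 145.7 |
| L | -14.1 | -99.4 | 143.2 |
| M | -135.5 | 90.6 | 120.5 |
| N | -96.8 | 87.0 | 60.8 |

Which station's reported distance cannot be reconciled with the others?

Solve using three stations at a time. Using K, L, N (subtract circle equations pairwise → linear system) gives (x, y) ≈ (-74.4, 30.5).
Distances from that point to each station vs reported:
  K: calculated 145.7 vs reported 145.7 → residual 0.0 km
  L: calculated 143.2 vs reported 143.2 → residual 0.0 km
  M: calculated 85.7 vs reported 120.5 → residual 34.8 km
  N: calculated 60.8 vs reported 60.8 → residual 0.0 km
K, L, N are mutually consistent (residuals ≈ 0); M is off by 34.8 km.

M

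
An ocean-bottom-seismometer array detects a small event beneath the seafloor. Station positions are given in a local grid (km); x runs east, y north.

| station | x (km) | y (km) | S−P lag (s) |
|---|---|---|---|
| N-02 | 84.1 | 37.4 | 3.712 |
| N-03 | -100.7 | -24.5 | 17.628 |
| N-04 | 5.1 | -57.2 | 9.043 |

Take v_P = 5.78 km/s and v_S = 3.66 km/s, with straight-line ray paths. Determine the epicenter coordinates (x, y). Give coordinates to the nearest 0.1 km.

Distance from S−P lag: d = Δt · v_P v_S / (v_P − v_S) = Δt · (5.78·3.66)/(5.78−3.66) ≈ 9.9787·Δt.
So d_N-02 = 37.04, d_N-03 = 175.90, d_N-04 = 90.24 km.
Circle about each station: (x − 84.1)² + (y − 37.4)² = 37.04²; (x + 100.7)² + (y + 24.5)² = 175.90²; (x − 5.1)² + (y + 57.2)² = 90.24².
Subtracting pairs of circle equations eliminates x²+y² and gives linear equations (the radical axes):
-369.6 x − 123.8 y = -27299.68
-158.0 x − 189.2 y = -11945.02
Solving the 2×2 system: x ≈ 73.2, y ≈ 2.0 km.

73.2 km east, 2.0 km north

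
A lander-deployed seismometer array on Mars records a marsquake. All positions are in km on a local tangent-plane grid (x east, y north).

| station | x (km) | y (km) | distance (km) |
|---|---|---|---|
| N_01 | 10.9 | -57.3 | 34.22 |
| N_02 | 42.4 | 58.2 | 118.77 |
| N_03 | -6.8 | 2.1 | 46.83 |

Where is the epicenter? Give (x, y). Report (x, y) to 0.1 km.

Circle about each station: (x − 10.9)² + (y + 57.3)² = 34.22²; (x − 42.4)² + (y − 58.2)² = 118.77²; (x + 6.8)² + (y − 2.1)² = 46.83².
Subtracting the N_01 equation from the N_02 and N_03 equations removes the quadratic terms:
63.0 x + 231.0 y = -11152.40
-35.4 x + 118.8 y = -4373.49
Solving the 2×2 system: x ≈ -20.1, y ≈ -42.8 km.

(-20.1, -42.8)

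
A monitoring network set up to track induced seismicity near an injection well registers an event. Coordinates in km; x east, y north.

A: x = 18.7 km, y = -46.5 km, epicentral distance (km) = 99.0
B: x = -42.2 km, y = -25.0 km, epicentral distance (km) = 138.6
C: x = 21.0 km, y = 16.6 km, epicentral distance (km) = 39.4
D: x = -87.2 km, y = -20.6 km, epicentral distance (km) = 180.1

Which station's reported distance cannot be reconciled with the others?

C

Solve using three stations at a time. Using A, B, D (subtract circle equations pairwise → linear system) gives (x, y) ≈ (86.9, 24.9).
Distances from that point to each station vs reported:
  A: calculated 98.8 vs reported 99.0 → residual 0.2 km
  B: calculated 138.4 vs reported 138.6 → residual 0.2 km
  C: calculated 66.4 vs reported 39.4 → residual 27.0 km
  D: calculated 180.0 vs reported 180.1 → residual 0.1 km
A, B, D are mutually consistent (residuals ≈ 0); C is off by 27.0 km.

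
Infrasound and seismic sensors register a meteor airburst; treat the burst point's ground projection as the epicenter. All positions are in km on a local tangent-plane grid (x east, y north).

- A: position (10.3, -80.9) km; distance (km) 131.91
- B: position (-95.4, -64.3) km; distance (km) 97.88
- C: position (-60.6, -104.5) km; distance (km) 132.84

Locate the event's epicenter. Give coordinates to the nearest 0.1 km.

(-63.7, 28.3)

Circle about each station: (x − 10.3)² + (y + 80.9)² = 131.91²; (x + 95.4)² + (y + 64.3)² = 97.88²; (x + 60.6)² + (y + 104.5)² = 132.84².
Subtracting the A equation from the B and C equations removes the quadratic terms:
-211.4 x + 33.2 y = 14404.50
-141.8 x − 47.2 y = 7695.49
Solving the 2×2 system: x ≈ -63.7, y ≈ 28.3 km.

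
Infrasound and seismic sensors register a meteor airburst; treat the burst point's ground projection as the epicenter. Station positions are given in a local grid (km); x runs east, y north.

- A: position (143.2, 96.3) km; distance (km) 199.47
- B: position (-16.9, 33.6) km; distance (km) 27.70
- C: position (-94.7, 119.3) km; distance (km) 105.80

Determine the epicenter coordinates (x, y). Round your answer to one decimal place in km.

(-43.7, 26.6)

Circle about each station: (x − 143.2)² + (y − 96.3)² = 199.47²; (x + 16.9)² + (y − 33.6)² = 27.70²; (x + 94.7)² + (y − 119.3)² = 105.80².
Subtracting the A equation from the B and C equations removes the quadratic terms:
-320.2 x − 125.4 y = 10655.63
-475.8 x + 46.0 y = 22015.29
Solving the 2×2 system: x ≈ -43.7, y ≈ 26.6 km.
Check against A (with the unrounded x, y): √((x − 143.2)²+(y − 96.3)²) = 199.47 ≈ 199.47 km. ✓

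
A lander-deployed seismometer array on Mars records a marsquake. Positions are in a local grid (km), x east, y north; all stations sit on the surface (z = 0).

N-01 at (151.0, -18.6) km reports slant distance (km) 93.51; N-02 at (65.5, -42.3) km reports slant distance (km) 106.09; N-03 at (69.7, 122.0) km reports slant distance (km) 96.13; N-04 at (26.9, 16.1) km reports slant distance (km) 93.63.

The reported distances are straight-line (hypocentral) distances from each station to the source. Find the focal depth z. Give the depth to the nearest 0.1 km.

47.8 km

Each station gives a sphere (x−x_i)² + (y−y_i)² + z² = d_i² (stations at z=0).
Subtracting the N-01 sphere from N-02 and N-03: z² cancels, leaving linear equations in x and y:
-171.0 x − 47.4 y = -19578.39
-162.6 x + 281.2 y = -3901.73
Solving: x ≈ 101.992, y ≈ 45.100 km (keep extra digits for the depth step; rounded: 102.0, 45.1).
Then from the N-01 sphere: z² = 93.51² − (x − 151.0)² − (y + 18.6)² with x = 101.992, y = 45.100, so z ≈ 47.798 ≈ 47.8 km.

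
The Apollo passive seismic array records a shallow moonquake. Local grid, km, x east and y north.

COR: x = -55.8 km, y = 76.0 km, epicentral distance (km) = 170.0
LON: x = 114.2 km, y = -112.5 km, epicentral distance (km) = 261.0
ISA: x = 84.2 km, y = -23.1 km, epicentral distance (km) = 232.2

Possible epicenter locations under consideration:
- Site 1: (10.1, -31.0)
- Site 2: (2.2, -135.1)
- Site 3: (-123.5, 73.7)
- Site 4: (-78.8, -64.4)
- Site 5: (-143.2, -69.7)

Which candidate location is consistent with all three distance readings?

Site 5

For each candidate, compare |candidate − station| to the reported distance:
Site 1: residuals COR 44.3, LON 128.8, ISA 157.7 → max 157.7 km
Site 2: residuals COR 48.9, LON 146.7, ISA 93.4 → max 146.7 km
Site 3: residuals COR 102.3, LON 40.9, ISA 3.1 → max 102.3 km
Site 4: residuals COR 27.7, LON 62.1, ISA 64.0 → max 64.0 km
Site 5: residuals COR 0.1, LON 0.1, ISA 0.1 → max 0.1 km
Only Site 5 has all residuals ≈ 0.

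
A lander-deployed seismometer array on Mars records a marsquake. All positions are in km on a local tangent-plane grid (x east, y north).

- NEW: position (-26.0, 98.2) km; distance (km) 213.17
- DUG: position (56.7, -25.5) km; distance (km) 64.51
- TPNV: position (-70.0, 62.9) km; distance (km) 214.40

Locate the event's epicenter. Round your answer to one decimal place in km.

Circle about each station: (x + 26.0)² + (y − 98.2)² = 213.17²; (x − 56.7)² + (y + 25.5)² = 64.51²; (x + 70.0)² + (y − 62.9)² = 214.40².
Subtracting the NEW equation from the DUG and TPNV equations removes the quadratic terms:
165.4 x − 247.4 y = 34825.81
-88.0 x − 70.6 y = -1988.74
Solving the 2×2 system: x ≈ 88.2, y ≈ -81.8 km.

x ≈ 88.2 km, y ≈ -81.8 km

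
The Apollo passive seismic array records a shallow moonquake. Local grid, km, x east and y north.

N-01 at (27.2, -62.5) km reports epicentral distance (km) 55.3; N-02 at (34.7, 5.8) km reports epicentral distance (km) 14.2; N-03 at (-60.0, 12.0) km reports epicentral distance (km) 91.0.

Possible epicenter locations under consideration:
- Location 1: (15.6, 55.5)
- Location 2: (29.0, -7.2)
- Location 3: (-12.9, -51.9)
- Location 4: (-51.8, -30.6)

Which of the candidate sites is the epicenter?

Location 2

For each candidate, compare |candidate − station| to the reported distance:
Location 1: residuals N-01 63.3, N-02 39.0, N-03 3.8 → max 63.3 km
Location 2: residuals N-01 0.0, N-02 0.0, N-03 0.0 → max 0.0 km
Location 3: residuals N-01 13.8, N-02 60.6, N-03 11.6 → max 60.6 km
Location 4: residuals N-01 29.9, N-02 79.6, N-03 47.6 → max 79.6 km
Only Location 2 has all residuals ≈ 0.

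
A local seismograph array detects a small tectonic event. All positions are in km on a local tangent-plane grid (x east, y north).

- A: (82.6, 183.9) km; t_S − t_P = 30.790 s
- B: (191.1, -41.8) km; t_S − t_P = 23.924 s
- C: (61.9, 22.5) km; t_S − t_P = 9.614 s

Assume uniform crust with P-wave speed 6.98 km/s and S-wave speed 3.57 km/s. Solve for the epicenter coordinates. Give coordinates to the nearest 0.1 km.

Distance from S−P lag: d = Δt · v_P v_S / (v_P − v_S) = Δt · (6.98·3.57)/(6.98−3.57) ≈ 7.3075·Δt.
So d_A = 225.00, d_B = 174.82, d_C = 70.25 km.
Circle about each station: (x − 82.6)² + (y − 183.9)² = 225.00²; (x − 191.1)² + (y + 41.8)² = 174.82²; (x − 61.9)² + (y − 22.5)² = 70.25².
Subtracting pairs of circle equations eliminates x²+y² and gives linear equations (the radical axes):
217.0 x − 451.4 y = 17687.45
-41.4 x − 322.8 y = 9385.83
Solving the 2×2 system: x ≈ 16.6, y ≈ -31.2 km.

(16.6, -31.2)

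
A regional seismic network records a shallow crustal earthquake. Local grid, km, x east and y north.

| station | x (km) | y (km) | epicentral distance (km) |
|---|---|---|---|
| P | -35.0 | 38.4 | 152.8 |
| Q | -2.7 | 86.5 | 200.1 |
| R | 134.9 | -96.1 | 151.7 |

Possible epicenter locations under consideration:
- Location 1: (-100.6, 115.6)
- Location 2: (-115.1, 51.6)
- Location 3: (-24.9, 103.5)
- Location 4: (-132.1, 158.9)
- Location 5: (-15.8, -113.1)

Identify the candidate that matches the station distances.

Location 5

For each candidate, compare |candidate − station| to the reported distance:
Location 1: residuals P 51.5, Q 98.0, R 165.0 → max 165.0 km
Location 2: residuals P 71.6, Q 82.4, R 138.7 → max 138.7 km
Location 3: residuals P 86.9, Q 172.1, R 104.0 → max 172.1 km
Location 4: residuals P 2.0, Q 51.8, R 217.5 → max 217.5 km
Location 5: residuals P 0.1, Q 0.1, R 0.0 → max 0.1 km
Only Location 5 has all residuals ≈ 0.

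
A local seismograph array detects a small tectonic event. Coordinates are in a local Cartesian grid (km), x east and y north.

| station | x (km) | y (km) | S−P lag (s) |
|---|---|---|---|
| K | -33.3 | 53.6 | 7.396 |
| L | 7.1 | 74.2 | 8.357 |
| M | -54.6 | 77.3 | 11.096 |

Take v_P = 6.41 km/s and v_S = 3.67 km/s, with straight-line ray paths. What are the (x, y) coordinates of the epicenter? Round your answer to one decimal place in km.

(4.4, 2.5)

Distance from S−P lag: d = Δt · v_P v_S / (v_P − v_S) = Δt · (6.41·3.67)/(6.41−3.67) ≈ 8.5857·Δt.
So d_K = 63.50, d_L = 71.75, d_M = 95.27 km.
Circle about each station: (x + 33.3)² + (y − 53.6)² = 63.50²; (x − 7.1)² + (y − 74.2)² = 71.75²; (x + 54.6)² + (y − 77.3)² = 95.27².
Subtracting the K equation from the L and M equations removes the quadratic terms:
80.8 x + 41.2 y = 458.39
-42.6 x + 47.4 y = -69.52
Solving the 2×2 system: x ≈ 4.4, y ≈ 2.5 km.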